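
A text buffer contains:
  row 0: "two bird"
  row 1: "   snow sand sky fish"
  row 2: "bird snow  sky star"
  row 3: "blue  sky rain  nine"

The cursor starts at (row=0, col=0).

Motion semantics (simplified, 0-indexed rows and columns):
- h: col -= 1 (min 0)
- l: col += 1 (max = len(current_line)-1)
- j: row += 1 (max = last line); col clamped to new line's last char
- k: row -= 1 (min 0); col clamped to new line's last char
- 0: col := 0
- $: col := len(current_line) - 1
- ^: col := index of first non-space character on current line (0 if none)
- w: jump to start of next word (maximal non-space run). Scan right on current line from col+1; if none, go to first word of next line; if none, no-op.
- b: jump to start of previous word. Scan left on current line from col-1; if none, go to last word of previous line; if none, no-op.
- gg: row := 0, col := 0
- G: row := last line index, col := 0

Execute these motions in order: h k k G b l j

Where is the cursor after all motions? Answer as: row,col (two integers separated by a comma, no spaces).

After 1 (h): row=0 col=0 char='t'
After 2 (k): row=0 col=0 char='t'
After 3 (k): row=0 col=0 char='t'
After 4 (G): row=3 col=0 char='b'
After 5 (b): row=2 col=15 char='s'
After 6 (l): row=2 col=16 char='t'
After 7 (j): row=3 col=16 char='n'

Answer: 3,16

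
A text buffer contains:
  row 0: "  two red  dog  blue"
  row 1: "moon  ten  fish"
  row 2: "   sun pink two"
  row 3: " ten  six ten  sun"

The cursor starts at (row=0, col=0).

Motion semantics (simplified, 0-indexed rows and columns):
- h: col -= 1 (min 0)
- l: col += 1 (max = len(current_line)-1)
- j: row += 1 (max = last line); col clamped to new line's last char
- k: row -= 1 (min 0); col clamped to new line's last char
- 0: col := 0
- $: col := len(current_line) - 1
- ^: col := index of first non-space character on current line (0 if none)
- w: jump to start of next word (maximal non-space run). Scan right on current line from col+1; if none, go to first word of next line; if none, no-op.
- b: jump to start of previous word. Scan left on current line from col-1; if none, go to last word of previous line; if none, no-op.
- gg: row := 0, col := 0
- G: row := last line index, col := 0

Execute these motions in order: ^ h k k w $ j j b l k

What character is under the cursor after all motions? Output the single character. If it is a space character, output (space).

Answer: s

Derivation:
After 1 (^): row=0 col=2 char='t'
After 2 (h): row=0 col=1 char='_'
After 3 (k): row=0 col=1 char='_'
After 4 (k): row=0 col=1 char='_'
After 5 (w): row=0 col=2 char='t'
After 6 ($): row=0 col=19 char='e'
After 7 (j): row=1 col=14 char='h'
After 8 (j): row=2 col=14 char='o'
After 9 (b): row=2 col=12 char='t'
After 10 (l): row=2 col=13 char='w'
After 11 (k): row=1 col=13 char='s'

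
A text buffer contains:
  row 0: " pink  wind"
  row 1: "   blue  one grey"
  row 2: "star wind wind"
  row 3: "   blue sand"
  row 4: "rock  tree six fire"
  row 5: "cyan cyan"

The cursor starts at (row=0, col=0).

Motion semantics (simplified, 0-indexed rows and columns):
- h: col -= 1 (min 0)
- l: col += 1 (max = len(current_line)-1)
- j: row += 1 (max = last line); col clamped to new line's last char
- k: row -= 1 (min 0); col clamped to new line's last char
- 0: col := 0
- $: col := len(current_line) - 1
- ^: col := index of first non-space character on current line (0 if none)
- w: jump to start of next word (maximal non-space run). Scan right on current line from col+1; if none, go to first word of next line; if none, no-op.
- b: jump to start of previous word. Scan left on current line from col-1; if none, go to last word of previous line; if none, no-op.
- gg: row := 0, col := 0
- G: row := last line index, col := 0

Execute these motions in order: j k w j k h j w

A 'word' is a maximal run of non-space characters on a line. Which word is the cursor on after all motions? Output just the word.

After 1 (j): row=1 col=0 char='_'
After 2 (k): row=0 col=0 char='_'
After 3 (w): row=0 col=1 char='p'
After 4 (j): row=1 col=1 char='_'
After 5 (k): row=0 col=1 char='p'
After 6 (h): row=0 col=0 char='_'
After 7 (j): row=1 col=0 char='_'
After 8 (w): row=1 col=3 char='b'

Answer: blue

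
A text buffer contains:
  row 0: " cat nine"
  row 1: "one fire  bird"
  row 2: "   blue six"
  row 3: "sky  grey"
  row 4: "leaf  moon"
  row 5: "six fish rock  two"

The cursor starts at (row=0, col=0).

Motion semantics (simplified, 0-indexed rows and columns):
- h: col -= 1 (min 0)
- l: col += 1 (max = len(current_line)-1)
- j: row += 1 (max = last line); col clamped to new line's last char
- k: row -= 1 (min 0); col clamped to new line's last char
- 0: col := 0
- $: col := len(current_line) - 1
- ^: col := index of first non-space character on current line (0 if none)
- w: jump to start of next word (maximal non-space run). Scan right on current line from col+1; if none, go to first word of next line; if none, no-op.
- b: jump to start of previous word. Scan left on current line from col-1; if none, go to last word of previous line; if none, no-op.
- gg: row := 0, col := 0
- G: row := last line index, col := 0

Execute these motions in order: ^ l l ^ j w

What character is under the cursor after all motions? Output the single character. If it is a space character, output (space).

Answer: f

Derivation:
After 1 (^): row=0 col=1 char='c'
After 2 (l): row=0 col=2 char='a'
After 3 (l): row=0 col=3 char='t'
After 4 (^): row=0 col=1 char='c'
After 5 (j): row=1 col=1 char='n'
After 6 (w): row=1 col=4 char='f'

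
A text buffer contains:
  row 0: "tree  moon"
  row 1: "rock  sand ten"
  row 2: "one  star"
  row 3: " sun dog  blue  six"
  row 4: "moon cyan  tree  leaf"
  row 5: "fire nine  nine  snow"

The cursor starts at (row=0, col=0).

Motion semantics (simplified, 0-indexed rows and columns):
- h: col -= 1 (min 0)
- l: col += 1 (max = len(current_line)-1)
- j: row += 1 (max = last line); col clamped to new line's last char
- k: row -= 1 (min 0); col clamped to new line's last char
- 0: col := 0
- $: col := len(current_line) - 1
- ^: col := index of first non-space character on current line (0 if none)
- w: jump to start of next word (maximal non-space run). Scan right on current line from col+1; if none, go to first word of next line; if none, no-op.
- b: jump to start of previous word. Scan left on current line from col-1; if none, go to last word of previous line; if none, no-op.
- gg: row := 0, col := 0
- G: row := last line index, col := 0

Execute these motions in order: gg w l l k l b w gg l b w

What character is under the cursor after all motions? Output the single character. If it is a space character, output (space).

Answer: m

Derivation:
After 1 (gg): row=0 col=0 char='t'
After 2 (w): row=0 col=6 char='m'
After 3 (l): row=0 col=7 char='o'
After 4 (l): row=0 col=8 char='o'
After 5 (k): row=0 col=8 char='o'
After 6 (l): row=0 col=9 char='n'
After 7 (b): row=0 col=6 char='m'
After 8 (w): row=1 col=0 char='r'
After 9 (gg): row=0 col=0 char='t'
After 10 (l): row=0 col=1 char='r'
After 11 (b): row=0 col=0 char='t'
After 12 (w): row=0 col=6 char='m'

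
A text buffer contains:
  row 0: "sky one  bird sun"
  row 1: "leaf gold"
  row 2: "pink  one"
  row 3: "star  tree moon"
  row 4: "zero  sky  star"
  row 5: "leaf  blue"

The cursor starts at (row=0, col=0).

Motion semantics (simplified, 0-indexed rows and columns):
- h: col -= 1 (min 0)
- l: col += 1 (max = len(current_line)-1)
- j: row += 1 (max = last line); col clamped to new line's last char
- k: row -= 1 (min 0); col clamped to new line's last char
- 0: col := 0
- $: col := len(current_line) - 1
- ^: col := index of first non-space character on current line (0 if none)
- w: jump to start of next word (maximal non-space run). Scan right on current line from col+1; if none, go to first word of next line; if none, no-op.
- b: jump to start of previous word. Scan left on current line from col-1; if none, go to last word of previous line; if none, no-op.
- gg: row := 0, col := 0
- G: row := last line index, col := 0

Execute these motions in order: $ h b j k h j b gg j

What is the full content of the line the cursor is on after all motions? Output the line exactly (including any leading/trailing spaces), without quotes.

After 1 ($): row=0 col=16 char='n'
After 2 (h): row=0 col=15 char='u'
After 3 (b): row=0 col=14 char='s'
After 4 (j): row=1 col=8 char='d'
After 5 (k): row=0 col=8 char='_'
After 6 (h): row=0 col=7 char='_'
After 7 (j): row=1 col=7 char='l'
After 8 (b): row=1 col=5 char='g'
After 9 (gg): row=0 col=0 char='s'
After 10 (j): row=1 col=0 char='l'

Answer: leaf gold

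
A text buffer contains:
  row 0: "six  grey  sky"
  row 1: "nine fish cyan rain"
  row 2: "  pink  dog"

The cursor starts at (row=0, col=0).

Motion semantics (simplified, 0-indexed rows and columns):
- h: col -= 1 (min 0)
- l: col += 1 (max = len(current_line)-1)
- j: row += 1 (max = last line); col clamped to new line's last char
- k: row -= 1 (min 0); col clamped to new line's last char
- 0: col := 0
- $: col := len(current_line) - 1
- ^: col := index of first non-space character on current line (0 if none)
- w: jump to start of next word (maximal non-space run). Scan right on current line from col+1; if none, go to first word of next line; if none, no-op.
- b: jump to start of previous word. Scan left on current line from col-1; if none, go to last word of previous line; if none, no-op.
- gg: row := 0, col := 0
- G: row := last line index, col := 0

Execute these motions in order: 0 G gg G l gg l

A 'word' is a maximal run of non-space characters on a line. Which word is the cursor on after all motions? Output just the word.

Answer: six

Derivation:
After 1 (0): row=0 col=0 char='s'
After 2 (G): row=2 col=0 char='_'
After 3 (gg): row=0 col=0 char='s'
After 4 (G): row=2 col=0 char='_'
After 5 (l): row=2 col=1 char='_'
After 6 (gg): row=0 col=0 char='s'
After 7 (l): row=0 col=1 char='i'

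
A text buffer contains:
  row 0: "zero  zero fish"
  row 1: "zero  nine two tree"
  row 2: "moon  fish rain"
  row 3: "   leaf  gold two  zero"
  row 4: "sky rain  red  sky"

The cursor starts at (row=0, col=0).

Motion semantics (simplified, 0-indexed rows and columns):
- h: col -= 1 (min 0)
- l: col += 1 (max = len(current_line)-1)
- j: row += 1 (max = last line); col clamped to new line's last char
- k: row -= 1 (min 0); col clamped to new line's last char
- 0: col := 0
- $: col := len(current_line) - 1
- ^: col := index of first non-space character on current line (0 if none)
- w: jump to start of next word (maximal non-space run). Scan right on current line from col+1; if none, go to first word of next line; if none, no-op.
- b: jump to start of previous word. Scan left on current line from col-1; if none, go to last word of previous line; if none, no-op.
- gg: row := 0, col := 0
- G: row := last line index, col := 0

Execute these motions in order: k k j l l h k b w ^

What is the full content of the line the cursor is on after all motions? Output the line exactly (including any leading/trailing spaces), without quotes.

Answer: zero  zero fish

Derivation:
After 1 (k): row=0 col=0 char='z'
After 2 (k): row=0 col=0 char='z'
After 3 (j): row=1 col=0 char='z'
After 4 (l): row=1 col=1 char='e'
After 5 (l): row=1 col=2 char='r'
After 6 (h): row=1 col=1 char='e'
After 7 (k): row=0 col=1 char='e'
After 8 (b): row=0 col=0 char='z'
After 9 (w): row=0 col=6 char='z'
After 10 (^): row=0 col=0 char='z'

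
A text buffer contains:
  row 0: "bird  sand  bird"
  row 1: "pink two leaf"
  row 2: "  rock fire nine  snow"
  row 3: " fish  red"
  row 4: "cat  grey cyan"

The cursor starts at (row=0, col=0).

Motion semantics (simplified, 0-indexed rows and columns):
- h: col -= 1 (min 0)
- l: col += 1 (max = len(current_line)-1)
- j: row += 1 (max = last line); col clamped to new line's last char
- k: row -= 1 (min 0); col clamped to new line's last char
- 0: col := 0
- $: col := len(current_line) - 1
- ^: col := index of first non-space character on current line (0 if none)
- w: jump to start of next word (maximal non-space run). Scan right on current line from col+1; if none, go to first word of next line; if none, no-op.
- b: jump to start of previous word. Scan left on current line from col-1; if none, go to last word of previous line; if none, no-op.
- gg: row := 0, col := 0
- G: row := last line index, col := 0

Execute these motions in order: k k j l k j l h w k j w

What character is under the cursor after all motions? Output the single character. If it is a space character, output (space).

Answer: l

Derivation:
After 1 (k): row=0 col=0 char='b'
After 2 (k): row=0 col=0 char='b'
After 3 (j): row=1 col=0 char='p'
After 4 (l): row=1 col=1 char='i'
After 5 (k): row=0 col=1 char='i'
After 6 (j): row=1 col=1 char='i'
After 7 (l): row=1 col=2 char='n'
After 8 (h): row=1 col=1 char='i'
After 9 (w): row=1 col=5 char='t'
After 10 (k): row=0 col=5 char='_'
After 11 (j): row=1 col=5 char='t'
After 12 (w): row=1 col=9 char='l'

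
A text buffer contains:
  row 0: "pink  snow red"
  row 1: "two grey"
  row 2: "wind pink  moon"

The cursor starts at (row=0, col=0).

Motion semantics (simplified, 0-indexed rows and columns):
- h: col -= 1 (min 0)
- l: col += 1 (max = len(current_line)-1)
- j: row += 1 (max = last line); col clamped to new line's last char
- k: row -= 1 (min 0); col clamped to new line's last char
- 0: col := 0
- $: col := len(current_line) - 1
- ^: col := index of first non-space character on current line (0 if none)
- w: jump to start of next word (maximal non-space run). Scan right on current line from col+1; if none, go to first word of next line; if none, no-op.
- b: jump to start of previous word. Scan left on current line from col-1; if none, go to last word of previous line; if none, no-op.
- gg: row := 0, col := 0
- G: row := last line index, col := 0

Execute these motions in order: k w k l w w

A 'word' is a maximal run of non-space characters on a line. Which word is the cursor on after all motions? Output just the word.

Answer: two

Derivation:
After 1 (k): row=0 col=0 char='p'
After 2 (w): row=0 col=6 char='s'
After 3 (k): row=0 col=6 char='s'
After 4 (l): row=0 col=7 char='n'
After 5 (w): row=0 col=11 char='r'
After 6 (w): row=1 col=0 char='t'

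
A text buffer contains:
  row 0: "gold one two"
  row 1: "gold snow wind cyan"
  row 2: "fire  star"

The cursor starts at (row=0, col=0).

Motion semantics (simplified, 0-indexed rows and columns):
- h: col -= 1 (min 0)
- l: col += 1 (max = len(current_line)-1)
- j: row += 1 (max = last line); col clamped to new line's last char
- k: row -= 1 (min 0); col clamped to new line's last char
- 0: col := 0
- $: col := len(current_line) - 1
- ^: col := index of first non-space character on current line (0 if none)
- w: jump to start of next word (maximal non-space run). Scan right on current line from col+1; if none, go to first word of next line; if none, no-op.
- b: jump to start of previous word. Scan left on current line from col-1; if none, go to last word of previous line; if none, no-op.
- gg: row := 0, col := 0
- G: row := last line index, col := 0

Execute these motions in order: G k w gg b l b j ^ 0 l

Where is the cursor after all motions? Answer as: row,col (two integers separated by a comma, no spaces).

After 1 (G): row=2 col=0 char='f'
After 2 (k): row=1 col=0 char='g'
After 3 (w): row=1 col=5 char='s'
After 4 (gg): row=0 col=0 char='g'
After 5 (b): row=0 col=0 char='g'
After 6 (l): row=0 col=1 char='o'
After 7 (b): row=0 col=0 char='g'
After 8 (j): row=1 col=0 char='g'
After 9 (^): row=1 col=0 char='g'
After 10 (0): row=1 col=0 char='g'
After 11 (l): row=1 col=1 char='o'

Answer: 1,1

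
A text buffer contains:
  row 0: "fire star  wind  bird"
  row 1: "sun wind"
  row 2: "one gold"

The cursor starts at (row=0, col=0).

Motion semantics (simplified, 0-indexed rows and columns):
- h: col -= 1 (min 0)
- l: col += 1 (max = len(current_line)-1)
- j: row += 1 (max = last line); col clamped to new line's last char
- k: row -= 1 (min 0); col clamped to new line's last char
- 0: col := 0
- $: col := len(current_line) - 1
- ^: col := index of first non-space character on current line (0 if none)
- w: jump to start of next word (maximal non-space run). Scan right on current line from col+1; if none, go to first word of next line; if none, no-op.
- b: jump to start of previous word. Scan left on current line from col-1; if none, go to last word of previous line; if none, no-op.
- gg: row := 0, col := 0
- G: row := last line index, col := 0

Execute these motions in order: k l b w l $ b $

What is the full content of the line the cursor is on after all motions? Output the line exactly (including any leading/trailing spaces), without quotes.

Answer: fire star  wind  bird

Derivation:
After 1 (k): row=0 col=0 char='f'
After 2 (l): row=0 col=1 char='i'
After 3 (b): row=0 col=0 char='f'
After 4 (w): row=0 col=5 char='s'
After 5 (l): row=0 col=6 char='t'
After 6 ($): row=0 col=20 char='d'
After 7 (b): row=0 col=17 char='b'
After 8 ($): row=0 col=20 char='d'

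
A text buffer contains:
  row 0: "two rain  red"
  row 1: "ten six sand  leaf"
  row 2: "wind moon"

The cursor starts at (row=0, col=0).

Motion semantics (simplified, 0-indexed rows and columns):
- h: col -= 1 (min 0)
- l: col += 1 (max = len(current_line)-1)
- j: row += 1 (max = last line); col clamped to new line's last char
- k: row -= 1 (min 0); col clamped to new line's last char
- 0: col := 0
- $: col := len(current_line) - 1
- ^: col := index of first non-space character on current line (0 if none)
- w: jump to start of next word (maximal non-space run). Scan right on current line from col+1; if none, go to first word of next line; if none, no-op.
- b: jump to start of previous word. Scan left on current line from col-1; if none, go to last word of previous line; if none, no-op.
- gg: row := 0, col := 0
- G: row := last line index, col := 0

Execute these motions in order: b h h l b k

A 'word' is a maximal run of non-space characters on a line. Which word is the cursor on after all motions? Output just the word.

After 1 (b): row=0 col=0 char='t'
After 2 (h): row=0 col=0 char='t'
After 3 (h): row=0 col=0 char='t'
After 4 (l): row=0 col=1 char='w'
After 5 (b): row=0 col=0 char='t'
After 6 (k): row=0 col=0 char='t'

Answer: two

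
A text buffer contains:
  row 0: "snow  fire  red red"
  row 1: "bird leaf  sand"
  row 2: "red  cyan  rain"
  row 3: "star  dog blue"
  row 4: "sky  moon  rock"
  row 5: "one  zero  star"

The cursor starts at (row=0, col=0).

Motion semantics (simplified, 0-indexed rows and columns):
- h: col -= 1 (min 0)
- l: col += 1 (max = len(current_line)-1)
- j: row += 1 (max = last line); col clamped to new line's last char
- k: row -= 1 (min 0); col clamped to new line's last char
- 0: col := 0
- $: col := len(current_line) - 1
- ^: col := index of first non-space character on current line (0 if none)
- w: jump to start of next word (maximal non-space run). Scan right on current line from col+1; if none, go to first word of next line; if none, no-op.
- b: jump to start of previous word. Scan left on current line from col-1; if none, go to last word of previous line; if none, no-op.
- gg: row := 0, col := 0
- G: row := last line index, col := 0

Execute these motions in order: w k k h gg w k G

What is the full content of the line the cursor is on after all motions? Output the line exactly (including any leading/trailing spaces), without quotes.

Answer: one  zero  star

Derivation:
After 1 (w): row=0 col=6 char='f'
After 2 (k): row=0 col=6 char='f'
After 3 (k): row=0 col=6 char='f'
After 4 (h): row=0 col=5 char='_'
After 5 (gg): row=0 col=0 char='s'
After 6 (w): row=0 col=6 char='f'
After 7 (k): row=0 col=6 char='f'
After 8 (G): row=5 col=0 char='o'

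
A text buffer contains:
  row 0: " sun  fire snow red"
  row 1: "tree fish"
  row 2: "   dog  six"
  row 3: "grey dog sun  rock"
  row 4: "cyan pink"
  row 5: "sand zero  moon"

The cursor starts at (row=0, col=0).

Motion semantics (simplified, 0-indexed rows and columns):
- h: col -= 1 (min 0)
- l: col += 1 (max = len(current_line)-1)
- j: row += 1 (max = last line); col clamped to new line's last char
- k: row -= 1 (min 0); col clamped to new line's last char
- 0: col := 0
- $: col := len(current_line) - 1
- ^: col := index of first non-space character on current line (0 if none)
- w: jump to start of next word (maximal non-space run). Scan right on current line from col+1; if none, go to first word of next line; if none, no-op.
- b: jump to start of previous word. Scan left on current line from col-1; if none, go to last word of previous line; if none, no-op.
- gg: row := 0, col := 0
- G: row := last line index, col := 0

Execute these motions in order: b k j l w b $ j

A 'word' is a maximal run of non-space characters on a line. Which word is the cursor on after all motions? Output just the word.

Answer: six

Derivation:
After 1 (b): row=0 col=0 char='_'
After 2 (k): row=0 col=0 char='_'
After 3 (j): row=1 col=0 char='t'
After 4 (l): row=1 col=1 char='r'
After 5 (w): row=1 col=5 char='f'
After 6 (b): row=1 col=0 char='t'
After 7 ($): row=1 col=8 char='h'
After 8 (j): row=2 col=8 char='s'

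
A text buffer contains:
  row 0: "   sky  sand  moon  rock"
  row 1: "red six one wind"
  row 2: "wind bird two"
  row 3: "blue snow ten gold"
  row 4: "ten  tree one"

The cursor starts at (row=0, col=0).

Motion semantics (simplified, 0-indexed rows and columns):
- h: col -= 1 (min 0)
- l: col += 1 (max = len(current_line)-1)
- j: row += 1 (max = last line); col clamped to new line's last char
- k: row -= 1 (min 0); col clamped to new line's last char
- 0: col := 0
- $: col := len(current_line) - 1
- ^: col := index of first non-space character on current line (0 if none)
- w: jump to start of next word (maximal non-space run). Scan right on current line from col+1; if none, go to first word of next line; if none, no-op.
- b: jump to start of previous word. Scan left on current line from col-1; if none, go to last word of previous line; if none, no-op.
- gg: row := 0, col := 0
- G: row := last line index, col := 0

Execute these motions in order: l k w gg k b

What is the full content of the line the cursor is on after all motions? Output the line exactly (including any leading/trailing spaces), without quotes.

After 1 (l): row=0 col=1 char='_'
After 2 (k): row=0 col=1 char='_'
After 3 (w): row=0 col=3 char='s'
After 4 (gg): row=0 col=0 char='_'
After 5 (k): row=0 col=0 char='_'
After 6 (b): row=0 col=0 char='_'

Answer:    sky  sand  moon  rock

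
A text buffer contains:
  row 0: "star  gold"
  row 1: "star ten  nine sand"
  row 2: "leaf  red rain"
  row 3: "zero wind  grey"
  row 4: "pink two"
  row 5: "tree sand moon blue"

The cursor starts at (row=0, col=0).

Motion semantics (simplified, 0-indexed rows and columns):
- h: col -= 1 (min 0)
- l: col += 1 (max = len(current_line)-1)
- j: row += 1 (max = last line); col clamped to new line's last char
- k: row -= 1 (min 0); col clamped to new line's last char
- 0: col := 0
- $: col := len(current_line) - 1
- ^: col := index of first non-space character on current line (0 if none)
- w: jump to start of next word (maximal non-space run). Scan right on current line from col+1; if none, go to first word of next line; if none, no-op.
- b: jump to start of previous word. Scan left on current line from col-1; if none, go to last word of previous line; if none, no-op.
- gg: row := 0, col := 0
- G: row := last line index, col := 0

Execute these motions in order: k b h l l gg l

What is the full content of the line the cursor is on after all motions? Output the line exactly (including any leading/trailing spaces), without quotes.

After 1 (k): row=0 col=0 char='s'
After 2 (b): row=0 col=0 char='s'
After 3 (h): row=0 col=0 char='s'
After 4 (l): row=0 col=1 char='t'
After 5 (l): row=0 col=2 char='a'
After 6 (gg): row=0 col=0 char='s'
After 7 (l): row=0 col=1 char='t'

Answer: star  gold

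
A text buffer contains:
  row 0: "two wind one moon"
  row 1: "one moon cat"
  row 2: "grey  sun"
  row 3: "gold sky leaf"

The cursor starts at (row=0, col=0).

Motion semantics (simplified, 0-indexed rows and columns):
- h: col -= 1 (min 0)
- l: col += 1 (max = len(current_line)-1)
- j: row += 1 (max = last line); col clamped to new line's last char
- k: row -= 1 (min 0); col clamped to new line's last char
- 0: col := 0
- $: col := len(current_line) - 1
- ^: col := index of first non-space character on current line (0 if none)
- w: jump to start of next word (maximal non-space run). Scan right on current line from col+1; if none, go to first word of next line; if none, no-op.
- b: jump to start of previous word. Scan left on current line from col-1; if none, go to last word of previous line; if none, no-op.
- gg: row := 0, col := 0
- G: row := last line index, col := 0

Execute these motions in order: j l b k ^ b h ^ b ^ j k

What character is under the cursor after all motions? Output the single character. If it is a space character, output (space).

Answer: t

Derivation:
After 1 (j): row=1 col=0 char='o'
After 2 (l): row=1 col=1 char='n'
After 3 (b): row=1 col=0 char='o'
After 4 (k): row=0 col=0 char='t'
After 5 (^): row=0 col=0 char='t'
After 6 (b): row=0 col=0 char='t'
After 7 (h): row=0 col=0 char='t'
After 8 (^): row=0 col=0 char='t'
After 9 (b): row=0 col=0 char='t'
After 10 (^): row=0 col=0 char='t'
After 11 (j): row=1 col=0 char='o'
After 12 (k): row=0 col=0 char='t'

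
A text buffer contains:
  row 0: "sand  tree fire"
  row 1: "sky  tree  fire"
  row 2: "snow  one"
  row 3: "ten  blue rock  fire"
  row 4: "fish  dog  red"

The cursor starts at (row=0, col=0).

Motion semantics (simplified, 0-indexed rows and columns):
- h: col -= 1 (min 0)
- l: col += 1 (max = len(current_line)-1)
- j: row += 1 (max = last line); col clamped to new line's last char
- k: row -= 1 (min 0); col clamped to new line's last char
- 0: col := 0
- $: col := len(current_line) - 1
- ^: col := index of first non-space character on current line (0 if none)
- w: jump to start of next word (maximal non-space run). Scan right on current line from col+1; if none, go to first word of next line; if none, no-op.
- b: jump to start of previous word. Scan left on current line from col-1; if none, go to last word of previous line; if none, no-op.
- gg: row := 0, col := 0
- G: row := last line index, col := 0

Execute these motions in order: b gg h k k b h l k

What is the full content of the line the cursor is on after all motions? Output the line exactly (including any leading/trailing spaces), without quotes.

After 1 (b): row=0 col=0 char='s'
After 2 (gg): row=0 col=0 char='s'
After 3 (h): row=0 col=0 char='s'
After 4 (k): row=0 col=0 char='s'
After 5 (k): row=0 col=0 char='s'
After 6 (b): row=0 col=0 char='s'
After 7 (h): row=0 col=0 char='s'
After 8 (l): row=0 col=1 char='a'
After 9 (k): row=0 col=1 char='a'

Answer: sand  tree fire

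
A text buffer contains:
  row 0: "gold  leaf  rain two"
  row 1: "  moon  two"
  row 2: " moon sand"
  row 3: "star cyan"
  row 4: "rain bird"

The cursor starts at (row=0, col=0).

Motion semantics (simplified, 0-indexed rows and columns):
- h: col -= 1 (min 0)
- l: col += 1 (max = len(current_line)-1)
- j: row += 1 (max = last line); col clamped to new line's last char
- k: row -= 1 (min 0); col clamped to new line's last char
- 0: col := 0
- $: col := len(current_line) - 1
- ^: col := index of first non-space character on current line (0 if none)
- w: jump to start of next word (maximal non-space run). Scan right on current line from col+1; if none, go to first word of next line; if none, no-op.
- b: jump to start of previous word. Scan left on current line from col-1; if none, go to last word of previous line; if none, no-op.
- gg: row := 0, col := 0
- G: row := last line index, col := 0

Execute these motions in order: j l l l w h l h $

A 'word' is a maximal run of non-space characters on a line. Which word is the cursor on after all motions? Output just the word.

After 1 (j): row=1 col=0 char='_'
After 2 (l): row=1 col=1 char='_'
After 3 (l): row=1 col=2 char='m'
After 4 (l): row=1 col=3 char='o'
After 5 (w): row=1 col=8 char='t'
After 6 (h): row=1 col=7 char='_'
After 7 (l): row=1 col=8 char='t'
After 8 (h): row=1 col=7 char='_'
After 9 ($): row=1 col=10 char='o'

Answer: two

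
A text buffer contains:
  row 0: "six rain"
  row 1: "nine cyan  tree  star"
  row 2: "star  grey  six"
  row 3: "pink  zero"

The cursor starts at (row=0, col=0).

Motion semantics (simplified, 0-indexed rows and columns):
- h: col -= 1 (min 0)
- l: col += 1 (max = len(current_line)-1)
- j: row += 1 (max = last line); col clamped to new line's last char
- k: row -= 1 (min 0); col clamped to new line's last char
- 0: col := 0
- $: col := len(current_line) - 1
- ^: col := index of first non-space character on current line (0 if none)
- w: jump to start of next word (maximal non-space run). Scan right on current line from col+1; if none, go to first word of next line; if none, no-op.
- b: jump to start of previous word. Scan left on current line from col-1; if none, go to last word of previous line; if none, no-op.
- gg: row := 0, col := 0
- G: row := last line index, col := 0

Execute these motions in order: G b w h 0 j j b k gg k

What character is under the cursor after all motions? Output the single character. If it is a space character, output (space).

Answer: s

Derivation:
After 1 (G): row=3 col=0 char='p'
After 2 (b): row=2 col=12 char='s'
After 3 (w): row=3 col=0 char='p'
After 4 (h): row=3 col=0 char='p'
After 5 (0): row=3 col=0 char='p'
After 6 (j): row=3 col=0 char='p'
After 7 (j): row=3 col=0 char='p'
After 8 (b): row=2 col=12 char='s'
After 9 (k): row=1 col=12 char='r'
After 10 (gg): row=0 col=0 char='s'
After 11 (k): row=0 col=0 char='s'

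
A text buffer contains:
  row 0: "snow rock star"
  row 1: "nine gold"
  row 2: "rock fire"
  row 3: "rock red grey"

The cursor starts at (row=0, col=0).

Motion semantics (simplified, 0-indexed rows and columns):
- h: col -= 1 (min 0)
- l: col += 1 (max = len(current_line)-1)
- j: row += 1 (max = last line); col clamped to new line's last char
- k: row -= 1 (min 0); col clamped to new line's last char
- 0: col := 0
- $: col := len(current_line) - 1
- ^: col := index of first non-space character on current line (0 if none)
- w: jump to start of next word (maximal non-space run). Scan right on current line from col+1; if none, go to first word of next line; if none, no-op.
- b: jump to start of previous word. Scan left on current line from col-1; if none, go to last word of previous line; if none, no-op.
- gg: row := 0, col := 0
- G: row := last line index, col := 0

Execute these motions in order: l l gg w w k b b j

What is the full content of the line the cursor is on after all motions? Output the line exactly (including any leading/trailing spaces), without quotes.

After 1 (l): row=0 col=1 char='n'
After 2 (l): row=0 col=2 char='o'
After 3 (gg): row=0 col=0 char='s'
After 4 (w): row=0 col=5 char='r'
After 5 (w): row=0 col=10 char='s'
After 6 (k): row=0 col=10 char='s'
After 7 (b): row=0 col=5 char='r'
After 8 (b): row=0 col=0 char='s'
After 9 (j): row=1 col=0 char='n'

Answer: nine gold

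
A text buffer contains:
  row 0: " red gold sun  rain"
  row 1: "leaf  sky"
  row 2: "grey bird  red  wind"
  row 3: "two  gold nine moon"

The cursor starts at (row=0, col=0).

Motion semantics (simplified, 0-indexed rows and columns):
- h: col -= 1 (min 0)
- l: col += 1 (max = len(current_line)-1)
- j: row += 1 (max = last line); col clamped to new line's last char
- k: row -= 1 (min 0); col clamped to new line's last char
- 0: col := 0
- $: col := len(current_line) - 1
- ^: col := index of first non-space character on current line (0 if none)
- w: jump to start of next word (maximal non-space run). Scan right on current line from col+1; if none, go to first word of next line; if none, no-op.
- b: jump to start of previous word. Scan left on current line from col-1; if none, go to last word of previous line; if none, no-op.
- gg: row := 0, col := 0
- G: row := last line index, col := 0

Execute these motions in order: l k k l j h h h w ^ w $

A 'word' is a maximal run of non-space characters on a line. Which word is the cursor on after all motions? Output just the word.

Answer: sky

Derivation:
After 1 (l): row=0 col=1 char='r'
After 2 (k): row=0 col=1 char='r'
After 3 (k): row=0 col=1 char='r'
After 4 (l): row=0 col=2 char='e'
After 5 (j): row=1 col=2 char='a'
After 6 (h): row=1 col=1 char='e'
After 7 (h): row=1 col=0 char='l'
After 8 (h): row=1 col=0 char='l'
After 9 (w): row=1 col=6 char='s'
After 10 (^): row=1 col=0 char='l'
After 11 (w): row=1 col=6 char='s'
After 12 ($): row=1 col=8 char='y'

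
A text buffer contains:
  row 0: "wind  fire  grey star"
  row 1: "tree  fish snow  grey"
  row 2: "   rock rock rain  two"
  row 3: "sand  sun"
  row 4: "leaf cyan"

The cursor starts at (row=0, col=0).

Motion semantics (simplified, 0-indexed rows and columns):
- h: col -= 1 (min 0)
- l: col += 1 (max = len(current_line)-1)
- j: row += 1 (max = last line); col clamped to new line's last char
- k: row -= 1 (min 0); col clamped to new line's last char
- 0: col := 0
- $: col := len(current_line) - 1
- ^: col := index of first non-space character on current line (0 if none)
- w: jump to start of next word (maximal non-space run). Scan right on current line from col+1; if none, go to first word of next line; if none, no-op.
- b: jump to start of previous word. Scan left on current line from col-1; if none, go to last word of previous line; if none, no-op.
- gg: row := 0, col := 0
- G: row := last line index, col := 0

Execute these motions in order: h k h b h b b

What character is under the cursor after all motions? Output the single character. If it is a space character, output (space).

After 1 (h): row=0 col=0 char='w'
After 2 (k): row=0 col=0 char='w'
After 3 (h): row=0 col=0 char='w'
After 4 (b): row=0 col=0 char='w'
After 5 (h): row=0 col=0 char='w'
After 6 (b): row=0 col=0 char='w'
After 7 (b): row=0 col=0 char='w'

Answer: w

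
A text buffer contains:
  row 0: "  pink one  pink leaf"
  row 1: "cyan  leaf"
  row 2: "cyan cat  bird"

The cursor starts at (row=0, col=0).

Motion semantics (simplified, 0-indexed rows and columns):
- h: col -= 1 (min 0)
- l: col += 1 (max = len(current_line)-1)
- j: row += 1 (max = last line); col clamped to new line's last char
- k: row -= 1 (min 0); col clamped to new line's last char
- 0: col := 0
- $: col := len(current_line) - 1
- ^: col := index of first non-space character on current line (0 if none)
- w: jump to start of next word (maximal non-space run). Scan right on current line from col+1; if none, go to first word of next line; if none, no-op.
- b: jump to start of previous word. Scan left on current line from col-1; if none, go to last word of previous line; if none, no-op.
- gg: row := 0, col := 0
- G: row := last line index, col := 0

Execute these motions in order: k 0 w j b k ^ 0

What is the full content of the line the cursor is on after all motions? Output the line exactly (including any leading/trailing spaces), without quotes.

After 1 (k): row=0 col=0 char='_'
After 2 (0): row=0 col=0 char='_'
After 3 (w): row=0 col=2 char='p'
After 4 (j): row=1 col=2 char='a'
After 5 (b): row=1 col=0 char='c'
After 6 (k): row=0 col=0 char='_'
After 7 (^): row=0 col=2 char='p'
After 8 (0): row=0 col=0 char='_'

Answer:   pink one  pink leaf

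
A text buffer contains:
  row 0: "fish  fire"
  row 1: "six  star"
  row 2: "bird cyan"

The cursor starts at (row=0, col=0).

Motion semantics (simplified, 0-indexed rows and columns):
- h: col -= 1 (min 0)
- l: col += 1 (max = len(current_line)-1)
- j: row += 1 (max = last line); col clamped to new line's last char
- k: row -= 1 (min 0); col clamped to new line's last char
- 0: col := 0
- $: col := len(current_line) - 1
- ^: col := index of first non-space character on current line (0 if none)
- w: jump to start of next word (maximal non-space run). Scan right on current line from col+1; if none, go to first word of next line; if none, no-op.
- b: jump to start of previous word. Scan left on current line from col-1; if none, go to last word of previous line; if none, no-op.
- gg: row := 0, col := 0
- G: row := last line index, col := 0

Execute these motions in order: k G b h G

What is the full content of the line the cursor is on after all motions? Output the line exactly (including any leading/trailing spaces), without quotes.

After 1 (k): row=0 col=0 char='f'
After 2 (G): row=2 col=0 char='b'
After 3 (b): row=1 col=5 char='s'
After 4 (h): row=1 col=4 char='_'
After 5 (G): row=2 col=0 char='b'

Answer: bird cyan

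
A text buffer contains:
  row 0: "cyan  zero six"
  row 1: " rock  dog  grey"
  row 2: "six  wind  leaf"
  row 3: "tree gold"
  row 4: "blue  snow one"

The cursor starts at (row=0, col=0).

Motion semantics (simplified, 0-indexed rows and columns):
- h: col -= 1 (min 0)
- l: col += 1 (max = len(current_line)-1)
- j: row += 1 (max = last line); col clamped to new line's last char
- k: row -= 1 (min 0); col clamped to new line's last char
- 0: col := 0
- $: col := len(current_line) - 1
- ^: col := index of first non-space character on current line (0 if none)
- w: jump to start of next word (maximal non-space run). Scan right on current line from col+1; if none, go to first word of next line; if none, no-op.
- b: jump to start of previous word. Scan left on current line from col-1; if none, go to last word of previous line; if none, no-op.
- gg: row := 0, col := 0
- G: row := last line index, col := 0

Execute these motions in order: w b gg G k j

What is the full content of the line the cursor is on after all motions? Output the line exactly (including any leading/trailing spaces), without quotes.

After 1 (w): row=0 col=6 char='z'
After 2 (b): row=0 col=0 char='c'
After 3 (gg): row=0 col=0 char='c'
After 4 (G): row=4 col=0 char='b'
After 5 (k): row=3 col=0 char='t'
After 6 (j): row=4 col=0 char='b'

Answer: blue  snow one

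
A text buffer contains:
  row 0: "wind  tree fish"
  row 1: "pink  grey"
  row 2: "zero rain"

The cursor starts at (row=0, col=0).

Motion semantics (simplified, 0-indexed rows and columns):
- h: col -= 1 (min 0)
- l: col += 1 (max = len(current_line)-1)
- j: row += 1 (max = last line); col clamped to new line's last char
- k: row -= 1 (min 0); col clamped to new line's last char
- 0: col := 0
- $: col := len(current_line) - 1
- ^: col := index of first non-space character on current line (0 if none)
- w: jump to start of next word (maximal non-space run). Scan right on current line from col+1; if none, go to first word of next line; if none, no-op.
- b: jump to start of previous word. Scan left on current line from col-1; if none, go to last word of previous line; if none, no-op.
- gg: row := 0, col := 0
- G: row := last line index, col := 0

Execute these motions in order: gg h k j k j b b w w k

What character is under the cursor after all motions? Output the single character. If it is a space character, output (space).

After 1 (gg): row=0 col=0 char='w'
After 2 (h): row=0 col=0 char='w'
After 3 (k): row=0 col=0 char='w'
After 4 (j): row=1 col=0 char='p'
After 5 (k): row=0 col=0 char='w'
After 6 (j): row=1 col=0 char='p'
After 7 (b): row=0 col=11 char='f'
After 8 (b): row=0 col=6 char='t'
After 9 (w): row=0 col=11 char='f'
After 10 (w): row=1 col=0 char='p'
After 11 (k): row=0 col=0 char='w'

Answer: w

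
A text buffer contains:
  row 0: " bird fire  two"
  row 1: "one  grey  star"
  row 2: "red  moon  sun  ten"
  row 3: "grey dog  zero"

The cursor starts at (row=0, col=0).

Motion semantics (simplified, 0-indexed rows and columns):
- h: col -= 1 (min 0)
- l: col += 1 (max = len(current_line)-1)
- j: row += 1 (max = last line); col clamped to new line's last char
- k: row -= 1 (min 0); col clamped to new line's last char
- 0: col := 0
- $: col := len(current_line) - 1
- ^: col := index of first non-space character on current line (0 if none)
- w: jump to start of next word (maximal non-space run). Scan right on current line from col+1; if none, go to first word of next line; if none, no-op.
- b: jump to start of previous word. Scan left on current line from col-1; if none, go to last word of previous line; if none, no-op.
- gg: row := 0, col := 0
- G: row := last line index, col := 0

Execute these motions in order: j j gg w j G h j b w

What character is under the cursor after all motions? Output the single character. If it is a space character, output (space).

After 1 (j): row=1 col=0 char='o'
After 2 (j): row=2 col=0 char='r'
After 3 (gg): row=0 col=0 char='_'
After 4 (w): row=0 col=1 char='b'
After 5 (j): row=1 col=1 char='n'
After 6 (G): row=3 col=0 char='g'
After 7 (h): row=3 col=0 char='g'
After 8 (j): row=3 col=0 char='g'
After 9 (b): row=2 col=16 char='t'
After 10 (w): row=3 col=0 char='g'

Answer: g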